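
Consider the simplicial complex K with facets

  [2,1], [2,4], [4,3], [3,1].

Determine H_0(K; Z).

Take the total order 1 < 2 < 3 < 4 on the vertex set. Then K (dimension 1) consists of the simplices:

  0-simplices (4): [1], [2], [3], [4]
  1-simplices (4): [1,2], [1,3], [2,4], [3,4]

giving chain groups C_0 ≅ Z^4, C_1 ≅ Z^4.

Boundary ∂_1: C_1 → C_0 sends each edge [p,q] (with p < q) to q − p.
The 4×4 boundary matrix has rank 3 and Smith normal form diag(1,1,1).

Computing H_k = (kernel of ∂_k) / (image of ∂_{k+1}):

  H_0: rank C_0 − rank ∂_1 = 4 − 3 = 1, and the invariant factors of ∂_1 are all 1, so H_0 = Z.

H_0 = Z.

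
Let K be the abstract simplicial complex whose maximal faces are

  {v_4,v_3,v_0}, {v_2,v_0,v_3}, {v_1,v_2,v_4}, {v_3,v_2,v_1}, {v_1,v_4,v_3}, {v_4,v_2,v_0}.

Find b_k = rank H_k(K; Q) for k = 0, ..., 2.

Take the total order v_0 < v_1 < v_2 < v_3 < v_4 on the vertex set. Then K (dimension 2) consists of the simplices:

  0-simplices (5): [v_0], [v_1], [v_2], [v_3], [v_4]
  1-simplices (9): [v_0,v_2], [v_0,v_3], [v_0,v_4], [v_1,v_2], [v_1,v_3], [v_1,v_4], [v_2,v_3], [v_2,v_4], [v_3,v_4]
  2-simplices (6): [v_0,v_2,v_3], [v_0,v_2,v_4], [v_0,v_3,v_4], [v_1,v_2,v_3], [v_1,v_2,v_4], [v_1,v_3,v_4]

so the chain groups are C_0 ≅ Z^5, C_1 ≅ Z^9, C_2 ≅ Z^6.

∂_1: C_1 → C_0 is given by ∂[p,q] = [q] − [p].
As a 5×9 matrix over Z this has rank 4, with invariant factors (1,1,1,1).

The boundary map ∂_2: C_2 → C_1 acts by ∂[p,q,r] = [q,r] − [p,r] + [p,q]. For instance
  ∂[v_1,v_2,v_4] = [v_2,v_4] − [v_1,v_4] + [v_1,v_2],
  ∂[v_1,v_3,v_4] = [v_3,v_4] − [v_1,v_4] + [v_1,v_3].
The 9×6 boundary matrix has rank 5 and Smith normal form diag(1,1,1,1,1).

Now H_k = ker ∂_k / im ∂_{k+1}, so:

  H_0: rank C_0 − rank ∂_1 = 5 − 4 = 1, and the invariant factors of ∂_1 are all 1, so H_0 = Z.
  H_1: rank ker ∂_1 − rank ∂_2 = (9 − 4) − 5 = 0, and the invariant factors of ∂_2 are all 1, so H_1 = 0.
  H_2: rank ker ∂_2 − rank ∂_3 = (6 − 5) − 0 = 1, and there is no ∂_3, so H_2 = Z.

As a check, the Euler characteristic is 5 − 9 + 6 = 2, which agrees with 1 − 0 + 1 = 2.

Hence the Betti numbers are b_0 = 1, b_1 = 0, b_2 = 1.

b_0 = 1, b_1 = 0, b_2 = 1.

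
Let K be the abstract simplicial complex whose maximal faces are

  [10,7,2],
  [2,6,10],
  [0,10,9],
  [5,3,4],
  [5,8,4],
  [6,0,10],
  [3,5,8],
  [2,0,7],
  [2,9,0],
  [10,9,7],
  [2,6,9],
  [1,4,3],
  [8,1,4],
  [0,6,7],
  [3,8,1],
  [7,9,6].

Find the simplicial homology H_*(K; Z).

K has 11 vertices, 24 edges, 16 triangles.
rank ∂_0 = 0, rank ∂_1 = 9 ⇒ b_0 = 11 − 0 − 9 = 2; all invariant factors of ∂_1 are 1 so no torsion. So H_0 ≅ Z^2.
rank ∂_1 = 9, rank ∂_2 = 15 ⇒ b_1 = 24 − 9 − 15 = 0; ∂_2 has invariant factor(s) [2] giving torsion. So H_1 ≅ Z/2Z.
rank ∂_2 = 15, rank ∂_3 = 0 ⇒ b_2 = 16 − 15 − 0 = 1. So H_2 ≅ Z.

H_0 ≅ Z^2,  H_1 ≅ Z/2Z,  H_2 ≅ Z.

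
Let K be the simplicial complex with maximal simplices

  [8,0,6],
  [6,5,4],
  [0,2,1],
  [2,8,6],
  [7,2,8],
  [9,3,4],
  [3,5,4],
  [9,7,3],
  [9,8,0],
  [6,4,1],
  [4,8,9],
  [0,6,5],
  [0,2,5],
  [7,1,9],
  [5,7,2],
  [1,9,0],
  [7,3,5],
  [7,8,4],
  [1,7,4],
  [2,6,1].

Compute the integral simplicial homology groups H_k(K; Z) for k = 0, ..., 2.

Take the total order 0 < 1 < 2 < 3 < 4 < 5 < 6 < 7 < 8 < 9 on the vertex set. Then K (dimension 2) consists of the simplices:

  0-simplices (10): [0], [1], [2], [3], [4], [5], [6], [7], [8], [9]
  1-simplices (30): (30 of them)
  2-simplices (20): (20 of them)

giving chain groups C_0 ≅ Z^10, C_1 ≅ Z^30, C_2 ≅ Z^20.

Boundary ∂_1: C_1 → C_0 maps an edge to its endpoints' difference, ∂[p,q] = q − p. For instance
  ∂[2,8] = [8] − [2].
The resulting 10×30 matrix has rank 9, and its Smith normal form has invariant factors (1,1,1,1,1,1,1,1,1).

∂_2: C_2 → C_1 sends each 2-simplex [p,q,r] to [q,r] − [p,r] + [p,q]. For instance
  ∂[0,1,2] = [1,2] − [0,2] + [0,1],
  ∂[2,5,7] = [5,7] − [2,7] + [2,5].
The resulting 30×20 matrix has rank 20, and its Smith normal form has invariant factors (1,1,1,1,1,1,1,1,1,1,1,1,1,1,1,1,1,1,1,2).

Now H_k = ker ∂_k / im ∂_{k+1}, so:

  H_0: rank C_0 − rank ∂_1 = 10 − 9 = 1, and the invariant factors of ∂_1 are all 1, so H_0 ≅ Z.
  H_1: rank ker ∂_1 − rank ∂_2 = (30 − 9) − 20 = 1, and ∂_2 has invariant factor 2 > 1, so H_1 ≅ Z ⊕ Z/2.
  H_2: rank ker ∂_2 − rank ∂_3 = (20 − 20) − 0 = 0, and there is no ∂_3, so H_2 ≅ 0.

H_0 ≅ Z,  H_1 ≅ Z ⊕ Z/2,  H_2 = 0.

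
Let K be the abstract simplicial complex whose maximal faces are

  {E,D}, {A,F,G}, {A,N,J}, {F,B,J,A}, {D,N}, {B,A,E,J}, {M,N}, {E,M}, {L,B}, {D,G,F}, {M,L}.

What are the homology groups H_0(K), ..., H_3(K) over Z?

H_0 = Z,  H_1 = Z^4,  H_2 = 0,  H_3 = 0.

Order the vertices as A < B < D < E < F < G < J < L < M < N. Listing each simplex with vertices in this order, K has dimension 3 with simplices:

  0-simplices (10): A, B, D, E, F, G, J, L, M, N
  1-simplices (21): AB, AE, AF, AG, AJ, AN, BE, BF, BJ, BL, DE, DF, DG, DN, EJ, EM, FG, FJ, JN, LM, MN
  2-simplices (10): ABE, ABF, ABJ, AEJ, AFG, AFJ, AJN, BEJ, BFJ, DFG
  3-simplices (2): ABEJ, ABFJ

Hence C_0 ≅ Z^10, C_1 ≅ Z^21, C_2 ≅ Z^10, C_3 ≅ Z^2.

The boundary map ∂_1: C_1 → C_0 is given by ∂[p,q] = [q] − [p]. For instance
  ∂AN = N − A.
As a 10×21 matrix over Z this has rank 9, with invariant factors (1,1,1,1,1,1,1,1,1).

∂_2: C_2 → C_1 sends each 2-simplex [p,q,r] to [q,r] − [p,r] + [p,q]. For instance
  ∂AFJ = FJ − AJ + AF,
  ∂ABF = BF − AF + AB.
The 21×10 boundary matrix has rank 8 and Smith normal form diag(1,1,1,1,1,1,1,1).

Boundary ∂_3: C_3 → C_2 sends each 3-simplex σ to the alternating sum Σ_i (−1)^i (σ with its i-th vertex removed). For instance
  ∂ABEJ = BEJ − AEJ + ABJ − ABE,
  ∂ABFJ = BFJ − AFJ + ABJ − ABF.
The resulting 10×2 matrix has rank 2, and its Smith normal form has invariant factors (1,1).

Now H_k = ker ∂_k / im ∂_{k+1}, so:

  H_0: rank C_0 − rank ∂_1 = 10 − 9 = 1, and the invariant factors of ∂_1 are all 1, so H_0 = Z.
  H_1: rank ker ∂_1 − rank ∂_2 = (21 − 9) − 8 = 4, and the invariant factors of ∂_2 are all 1, so H_1 = Z^4.
  H_2: rank ker ∂_2 − rank ∂_3 = (10 − 8) − 2 = 0, and the invariant factors of ∂_3 are all 1, so H_2 = 0.
  H_3: rank ker ∂_3 − rank ∂_4 = (2 − 2) − 0 = 0, and there is no ∂_4, so H_3 = 0.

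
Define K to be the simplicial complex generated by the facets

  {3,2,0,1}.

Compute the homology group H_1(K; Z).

Fix the vertex order 0 < 1 < 2 < 3 and write every simplex with vertices in increasing order. Then dim K = 3 and the simplices of K are:

  0-simplices (4): [0], [1], [2], [3]
  1-simplices (6): [0,1], [0,2], [0,3], [1,2], [1,3], [2,3]
  2-simplices (4): [0,1,2], [0,1,3], [0,2,3], [1,2,3]
  3-simplices (1): [0,1,2,3]

giving chain groups C_0 ≅ Z^4, C_1 ≅ Z^6, C_2 ≅ Z^4, C_3 ≅ Z^1.

The boundary map ∂_1: C_1 → C_0 is given by ∂[p,q] = [q] − [p]. For instance
  ∂[0,3] = [3] − [0].
The 4×6 boundary matrix has rank 3 and Smith normal form diag(1,1,1).

Boundary ∂_2: C_2 → C_1 sends each 2-simplex [p,q,r] to [q,r] − [p,r] + [p,q]. For instance
  ∂[0,2,3] = [2,3] − [0,3] + [0,2],
  ∂[1,2,3] = [2,3] − [1,3] + [1,2].
The resulting 6×4 matrix has rank 3, and its Smith normal form has invariant factors (1,1,1).

∂_3: C_3 → C_2 sends each 3-simplex σ to the alternating sum Σ_i (−1)^i (σ with its i-th vertex removed). For instance
  ∂[0,1,2,3] = [1,2,3] − [0,2,3] + [0,1,3] − [0,1,2].
The 4×1 boundary matrix has rank 1 and Smith normal form diag(1).

From H_k ≅ ker(∂_k) / im(∂_{k+1}) we obtain:

  H_1: rank ker ∂_1 − rank ∂_2 = (6 − 3) − 3 = 0, and the invariant factors of ∂_2 are all 1, so H_1 = 0.

H_1 = 0.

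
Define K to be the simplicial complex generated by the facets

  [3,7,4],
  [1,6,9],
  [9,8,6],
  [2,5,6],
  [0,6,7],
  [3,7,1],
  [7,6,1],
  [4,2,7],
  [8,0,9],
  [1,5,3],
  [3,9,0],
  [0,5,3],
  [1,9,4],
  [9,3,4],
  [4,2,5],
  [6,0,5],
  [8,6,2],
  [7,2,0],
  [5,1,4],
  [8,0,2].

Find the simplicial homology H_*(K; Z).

H_0 ≅ Z,  H_1 ≅ Z ⊕ Z/2,  H_2 = 0.

Order the vertices as 0 < 1 < 2 < 3 < 4 < 5 < 6 < 7 < 8 < 9. Listing each simplex with vertices in this order, K has dimension 2 with simplices:

  0-simplices (10): [0], [1], [2], [3], [4], [5], [6], [7], [8], [9]
  1-simplices (30): (30 of them)
  2-simplices (20): (20 of them)

so the chain groups are C_0 ≅ Z^10, C_1 ≅ Z^30, C_2 ≅ Z^20.

∂_1: C_1 → C_0 maps an edge to its endpoints' difference, ∂[p,q] = q − p. For instance
  ∂[5,6] = [6] − [5].
As a 10×30 matrix over Z this has rank 9, with invariant factors (1,1,1,1,1,1,1,1,1).

∂_2: C_2 → C_1 acts by ∂[p,q,r] = [q,r] − [p,r] + [p,q]. For instance
  ∂[1,6,7] = [6,7] − [1,7] + [1,6],
  ∂[1,4,5] = [4,5] − [1,5] + [1,4].
The resulting 30×20 matrix has rank 20, and its Smith normal form has invariant factors (1,1,1,1,1,1,1,1,1,1,1,1,1,1,1,1,1,1,1,2).

From H_k ≅ ker(∂_k) / im(∂_{k+1}) we obtain:

  H_0: rank C_0 − rank ∂_1 = 10 − 9 = 1, and the invariant factors of ∂_1 are all 1, so H_0 = Z.
  H_1: rank ker ∂_1 − rank ∂_2 = (30 − 9) − 20 = 1, and ∂_2 has invariant factor 2 > 1, so H_1 = Z ⊕ Z/2.
  H_2: rank ker ∂_2 − rank ∂_3 = (20 − 20) − 0 = 0, and there is no ∂_3, so H_2 = 0.

As a check, the Euler characteristic is 10 − 30 + 20 = 0, which agrees with 1 − 1 + 0 = 0.
(K is a triangulation of the Klein bottle.)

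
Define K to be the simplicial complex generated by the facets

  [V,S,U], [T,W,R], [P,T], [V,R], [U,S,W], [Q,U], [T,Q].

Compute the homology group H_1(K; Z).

We work with the vertex ordering P < Q < R < S < T < U < V < W. The simplices of K, each written with vertices in increasing order, are:

  0-simplices (8): P, Q, R, S, T, U, V, W
  1-simplices (12): PT, QT, QU, RT, RV, RW, SU, SV, SW, TW, UV, UW
  2-simplices (3): RTW, SUV, SUW

giving chain groups C_0 ≅ Z^8, C_1 ≅ Z^12, C_2 ≅ Z^3.

∂_1: C_1 → C_0 is given by ∂[p,q] = [q] − [p]. For instance
  ∂UV = V − U.
The resulting 8×12 matrix has rank 7, and its Smith normal form has invariant factors (1,1,1,1,1,1,1).

∂_2: C_2 → C_1 acts by ∂[p,q,r] = [q,r] − [p,r] + [p,q]. For instance
  ∂SUW = UW − SW + SU,
  ∂SUV = UV − SV + SU.
The resulting 12×3 matrix has rank 3, and its Smith normal form has invariant factors (1,1,1).

From H_k ≅ ker(∂_k) / im(∂_{k+1}) we obtain:

  H_1: rank ker ∂_1 − rank ∂_2 = (12 − 7) − 3 = 2, and the invariant factors of ∂_2 are all 1, so H_1 = Z^2.

H_1 ≅ Z^2.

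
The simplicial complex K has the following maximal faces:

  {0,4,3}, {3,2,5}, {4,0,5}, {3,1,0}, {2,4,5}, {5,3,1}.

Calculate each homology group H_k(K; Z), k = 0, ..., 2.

Fix the vertex order 0 < 1 < 2 < 3 < 4 < 5 and write every simplex with vertices in increasing order. Then dim K = 2 and the simplices of K are:

  0-simplices (6): [0], [1], [2], [3], [4], [5]
  1-simplices (12): [0,1], [0,3], [0,4], [0,5], [1,3], [1,5], [2,3], [2,4], [2,5], [3,4], [3,5], [4,5]
  2-simplices (6): [0,1,3], [0,3,4], [0,4,5], [1,3,5], [2,3,5], [2,4,5]

Hence C_0 ≅ Z^6, C_1 ≅ Z^12, C_2 ≅ Z^6.

Boundary ∂_1: C_1 → C_0 sends each edge [p,q] (with p < q) to q − p. For instance
  ∂[3,4] = [4] − [3].
As a 6×12 matrix over Z this has rank 5, with invariant factors (1,1,1,1,1).

Boundary ∂_2: C_2 → C_1 acts by ∂[p,q,r] = [q,r] − [p,r] + [p,q]. For instance
  ∂[0,1,3] = [1,3] − [0,3] + [0,1],
  ∂[0,4,5] = [4,5] − [0,5] + [0,4].
The resulting 12×6 matrix has rank 6, and its Smith normal form has invariant factors (1,1,1,1,1,1).

Reading off H_k = ker ∂_k / im ∂_{k+1}:

  H_0: rank C_0 − rank ∂_1 = 6 − 5 = 1, and the invariant factors of ∂_1 are all 1, so H_0 ≅ Z.
  H_1: rank ker ∂_1 − rank ∂_2 = (12 − 5) − 6 = 1, and the invariant factors of ∂_2 are all 1, so H_1 ≅ Z.
  H_2: rank ker ∂_2 − rank ∂_3 = (6 − 6) − 0 = 0, and there is no ∂_3, so H_2 ≅ 0.

(K is a triangulation of the cylinder S^1 x I.)

H_0 ≅ Z,  H_1 ≅ Z,  H_2 = 0.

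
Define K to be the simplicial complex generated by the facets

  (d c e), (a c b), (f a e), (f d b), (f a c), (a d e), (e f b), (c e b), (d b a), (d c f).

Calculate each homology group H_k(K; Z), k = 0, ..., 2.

We work with the vertex ordering a < b < c < d < e < f. The simplices of K, each written with vertices in increasing order, are:

  0-simplices (6): a, b, c, d, e, f
  1-simplices (15): ab, ac, ad, ae, af, bc, bd, be, bf, cd, ce, cf, de, df, ef
  2-simplices (10): abc, abd, acf, ade, aef, bce, bdf, bef, cde, cdf

Hence C_0 ≅ Z^6, C_1 ≅ Z^15, C_2 ≅ Z^10.

∂_1: C_1 → C_0 maps an edge to its endpoints' difference, ∂[p,q] = q − p. For instance
  ∂de = e − d.
As a 6×15 matrix over Z this has rank 5, with invariant factors (1,1,1,1,1).

∂_2: C_2 → C_1 sends each 2-simplex [p,q,r] to [q,r] − [p,r] + [p,q]. For instance
  ∂aef = ef − af + ae,
  ∂cdf = df − cf + cd.
The 15×10 boundary matrix has rank 10 and Smith normal form diag(1,1,1,1,1,1,1,1,1,2).

From H_k ≅ ker(∂_k) / im(∂_{k+1}) we obtain:

  H_0: rank C_0 − rank ∂_1 = 6 − 5 = 1, and the invariant factors of ∂_1 are all 1, so H_0 = Z.
  H_1: rank ker ∂_1 − rank ∂_2 = (15 − 5) − 10 = 0, and ∂_2 has invariant factor 2 > 1, so H_1 = Z/2.
  H_2: rank ker ∂_2 − rank ∂_3 = (10 − 10) − 0 = 0, and there is no ∂_3, so H_2 = 0.

As a check, the Euler characteristic is 6 − 15 + 10 = 1, which agrees with 1 − 0 + 0 = 1.
(K is a triangulation of the real projective plane RP^2.)

H_0 = Z,  H_1 = Z/2,  H_2 = 0.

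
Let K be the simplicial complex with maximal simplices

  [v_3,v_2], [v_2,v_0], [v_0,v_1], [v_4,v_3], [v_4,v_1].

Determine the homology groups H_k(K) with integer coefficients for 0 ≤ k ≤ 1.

H_0 = Z,  H_1 = Z.

Fix the vertex order v_0 < v_1 < v_2 < v_3 < v_4 and write every simplex with vertices in increasing order. Then dim K = 1 and the simplices of K are:

  0-simplices (5): [v_0], [v_1], [v_2], [v_3], [v_4]
  1-simplices (5): [v_0,v_1], [v_0,v_2], [v_1,v_4], [v_2,v_3], [v_3,v_4]

Hence C_0 ≅ Z^5, C_1 ≅ Z^5.

Boundary ∂_1: C_1 → C_0 is given by ∂[p,q] = [q] − [p]. For instance
  ∂[v_0,v_2] = [v_2] − [v_0].
The 5×5 boundary matrix has rank 4 and Smith normal form diag(1,1,1,1).

Reading off H_k = ker ∂_k / im ∂_{k+1}:

  H_0: rank C_0 − rank ∂_1 = 5 − 4 = 1, and the invariant factors of ∂_1 are all 1, so H_0 = Z.
  H_1: rank ker ∂_1 − rank ∂_2 = (5 − 4) − 0 = 1, and there is no ∂_2, so H_1 = Z.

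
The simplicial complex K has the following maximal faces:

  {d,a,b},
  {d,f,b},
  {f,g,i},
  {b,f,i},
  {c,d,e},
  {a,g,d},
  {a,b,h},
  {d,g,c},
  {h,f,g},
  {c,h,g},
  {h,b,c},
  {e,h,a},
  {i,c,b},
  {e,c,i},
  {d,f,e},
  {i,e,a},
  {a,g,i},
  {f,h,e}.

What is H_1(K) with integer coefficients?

H_1 = Z^2.

Take the total order a < b < c < d < e < f < g < h < i on the vertex set. Then K (dimension 2) consists of the simplices:

  0-simplices (9): a, b, c, d, e, f, g, h, i
  1-simplices (27): ab, ad, ae, ag, ah, ai, bc, bd, bf, bh, bi, cd, ce, cg, ch, ci, de, df, dg, ef, eh, ei, fg, fh, fi, gh, gi
  2-simplices (18): abd, abh, adg, aeh, aei, agi, bch, bci, bdf, bfi, cde, cdg, cei, cgh, def, efh, fgh, fgi

giving chain groups C_0 ≅ Z^9, C_1 ≅ Z^27, C_2 ≅ Z^18.

The boundary map ∂_1: C_1 → C_0 maps an edge to its endpoints' difference, ∂[p,q] = q − p. For instance
  ∂fh = h − f.
The 9×27 boundary matrix has rank 8 and Smith normal form diag(1,1,1,1,1,1,1,1).

∂_2: C_2 → C_1 acts by ∂[p,q,r] = [q,r] − [p,r] + [p,q]. For instance
  ∂aei = ei − ai + ae,
  ∂bch = ch − bh + bc.
This gives a 27×18 integer matrix of rank 17; reducing to Smith normal form yields diagonal entries (1,1,1,1,1,1,1,1,1,1,1,1,1,1,1,1,1).

From H_k ≅ ker(∂_k) / im(∂_{k+1}) we obtain:

  H_1: rank ker ∂_1 − rank ∂_2 = (27 − 8) − 17 = 2, and the invariant factors of ∂_2 are all 1, so H_1 = Z^2.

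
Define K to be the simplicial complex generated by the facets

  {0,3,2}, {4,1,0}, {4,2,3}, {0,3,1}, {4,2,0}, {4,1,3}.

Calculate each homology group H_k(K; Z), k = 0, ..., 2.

Fix the vertex order 0 < 1 < 2 < 3 < 4 and write every simplex with vertices in increasing order. Then dim K = 2 and the simplices of K are:

  0-simplices (5): [0], [1], [2], [3], [4]
  1-simplices (9): [0,1], [0,2], [0,3], [0,4], [1,3], [1,4], [2,3], [2,4], [3,4]
  2-simplices (6): [0,1,3], [0,1,4], [0,2,3], [0,2,4], [1,3,4], [2,3,4]

giving chain groups C_0 ≅ Z^5, C_1 ≅ Z^9, C_2 ≅ Z^6.

∂_1: C_1 → C_0 sends each edge [p,q] (with p < q) to q − p.
This gives a 5×9 integer matrix of rank 4; reducing to Smith normal form yields diagonal entries (1,1,1,1).

∂_2: C_2 → C_1 acts by ∂[p,q,r] = [q,r] − [p,r] + [p,q]. For instance
  ∂[1,3,4] = [3,4] − [1,4] + [1,3],
  ∂[0,1,4] = [1,4] − [0,4] + [0,1].
As a 9×6 matrix over Z this has rank 5, with invariant factors (1,1,1,1,1).

Computing H_k = (kernel of ∂_k) / (image of ∂_{k+1}):

  H_0: rank C_0 − rank ∂_1 = 5 − 4 = 1, and the invariant factors of ∂_1 are all 1, so H_0 = Z.
  H_1: rank ker ∂_1 − rank ∂_2 = (9 − 4) − 5 = 0, and the invariant factors of ∂_2 are all 1, so H_1 = 0.
  H_2: rank ker ∂_2 − rank ∂_3 = (6 − 5) − 0 = 1, and there is no ∂_3, so H_2 = Z.

H_0 ≅ Z,  H_1 = 0,  H_2 ≅ Z.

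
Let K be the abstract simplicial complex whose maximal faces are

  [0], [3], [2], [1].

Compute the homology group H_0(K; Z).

K has 4 vertices.
rank ∂_0 = 0, rank ∂_1 = 0 ⇒ b_0 = 4 − 0 − 0 = 4. So H_0 = Z^4.

H_0 ≅ Z^4.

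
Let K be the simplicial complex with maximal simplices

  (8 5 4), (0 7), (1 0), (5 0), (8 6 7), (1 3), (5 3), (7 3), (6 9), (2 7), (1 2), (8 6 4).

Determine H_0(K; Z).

Fix the vertex order 0 < 1 < 2 < 3 < 4 < 5 < 6 < 7 < 8 < 9 and write every simplex with vertices in increasing order. Then dim K = 2 and the simplices of K are:

  0-simplices (10): [0], [1], [2], [3], [4], [5], [6], [7], [8], [9]
  1-simplices (16): [0,1], [0,5], [0,7], [1,2], [1,3], [2,7], [3,5], [3,7], [4,5], [4,6], [4,8], [5,8], [6,7], [6,8], [6,9], [7,8]
  2-simplices (3): [4,5,8], [4,6,8], [6,7,8]

so the chain groups are C_0 ≅ Z^10, C_1 ≅ Z^16, C_2 ≅ Z^3.

Boundary ∂_1: C_1 → C_0 is given by ∂[p,q] = [q] − [p]. For instance
  ∂[6,7] = [7] − [6].
This gives a 10×16 integer matrix of rank 9; reducing to Smith normal form yields diagonal entries (1,1,1,1,1,1,1,1,1).

Boundary ∂_2: C_2 → C_1 acts by ∂[p,q,r] = [q,r] − [p,r] + [p,q]. For instance
  ∂[6,7,8] = [7,8] − [6,8] + [6,7],
  ∂[4,6,8] = [6,8] − [4,8] + [4,6].
As a 16×3 matrix over Z this has rank 3, with invariant factors (1,1,1).

Reading off H_k = ker ∂_k / im ∂_{k+1}:

  H_0: rank C_0 − rank ∂_1 = 10 − 9 = 1, and the invariant factors of ∂_1 are all 1, so H_0 ≅ Z.

H_0 = Z.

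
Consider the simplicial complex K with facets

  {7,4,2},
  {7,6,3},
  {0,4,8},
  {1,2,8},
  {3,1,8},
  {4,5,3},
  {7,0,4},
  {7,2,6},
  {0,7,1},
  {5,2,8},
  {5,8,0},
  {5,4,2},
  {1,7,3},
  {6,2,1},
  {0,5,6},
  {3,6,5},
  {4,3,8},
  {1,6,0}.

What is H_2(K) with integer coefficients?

H_2 = 0.

K has 9 vertices, 27 edges, 18 triangles.
rank ∂_2 = 18, rank ∂_3 = 0 ⇒ b_2 = 18 − 18 − 0 = 0. So H_2 = 0.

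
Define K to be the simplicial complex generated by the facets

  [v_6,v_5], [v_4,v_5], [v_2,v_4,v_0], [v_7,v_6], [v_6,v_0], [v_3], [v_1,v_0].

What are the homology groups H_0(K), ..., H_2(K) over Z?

H_0 = Z^2,  H_1 = Z,  H_2 = 0.

Take the total order v_0 < v_1 < v_2 < v_3 < v_4 < v_5 < v_6 < v_7 on the vertex set. Then K (dimension 2) consists of the simplices:

  0-simplices (8): [v_0], [v_1], [v_2], [v_3], [v_4], [v_5], [v_6], [v_7]
  1-simplices (8): [v_0,v_1], [v_0,v_2], [v_0,v_4], [v_0,v_6], [v_2,v_4], [v_4,v_5], [v_5,v_6], [v_6,v_7]
  2-simplices (1): [v_0,v_2,v_4]

so the chain groups are C_0 ≅ Z^8, C_1 ≅ Z^8, C_2 ≅ Z^1.

∂_1: C_1 → C_0 is given by ∂[p,q] = [q] − [p]. For instance
  ∂[v_0,v_6] = [v_6] − [v_0].
The 8×8 boundary matrix has rank 6 and Smith normal form diag(1,1,1,1,1,1).

The boundary map ∂_2: C_2 → C_1 maps a triangle to the signed sum of its edges. For instance
  ∂[v_0,v_2,v_4] = [v_2,v_4] − [v_0,v_4] + [v_0,v_2].
The resulting 8×1 matrix has rank 1, and its Smith normal form has invariant factors (1).

From H_k ≅ ker(∂_k) / im(∂_{k+1}) we obtain:

  H_0: rank C_0 − rank ∂_1 = 8 − 6 = 2, and the invariant factors of ∂_1 are all 1, so H_0 = Z^2.
  H_1: rank ker ∂_1 − rank ∂_2 = (8 − 6) − 1 = 1, and the invariant factors of ∂_2 are all 1, so H_1 = Z.
  H_2: rank ker ∂_2 − rank ∂_3 = (1 − 1) − 0 = 0, and there is no ∂_3, so H_2 = 0.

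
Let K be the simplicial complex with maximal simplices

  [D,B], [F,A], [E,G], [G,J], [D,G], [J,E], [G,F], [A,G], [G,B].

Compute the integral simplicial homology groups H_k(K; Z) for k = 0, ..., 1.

Take the total order A < B < D < E < F < G < J on the vertex set. Then K (dimension 1) consists of the simplices:

  0-simplices (7): A, B, D, E, F, G, J
  1-simplices (9): AF, AG, BD, BG, DG, EG, EJ, FG, GJ

Hence C_0 ≅ Z^7, C_1 ≅ Z^9.

Boundary ∂_1: C_1 → C_0 is given by ∂[p,q] = [q] − [p].
As a 7×9 matrix over Z this has rank 6, with invariant factors (1,1,1,1,1,1).

From H_k ≅ ker(∂_k) / im(∂_{k+1}) we obtain:

  H_0: rank C_0 − rank ∂_1 = 7 − 6 = 1, and the invariant factors of ∂_1 are all 1, so H_0 = Z.
  H_1: rank ker ∂_1 − rank ∂_2 = (9 − 6) − 0 = 3, and there is no ∂_2, so H_1 = Z^3.

As a check, the Euler characteristic is 7 − 9 = -2, which agrees with 1 − 3 = -2.

H_0 = Z,  H_1 = Z^3.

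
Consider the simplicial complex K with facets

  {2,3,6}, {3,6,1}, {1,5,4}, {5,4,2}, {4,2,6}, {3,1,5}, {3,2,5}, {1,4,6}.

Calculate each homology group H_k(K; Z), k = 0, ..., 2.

We work with the vertex ordering 1 < 2 < 3 < 4 < 5 < 6. The simplices of K, each written with vertices in increasing order, are:

  0-simplices (6): [1], [2], [3], [4], [5], [6]
  1-simplices (12): [1,3], [1,4], [1,5], [1,6], [2,3], [2,4], [2,5], [2,6], [3,5], [3,6], [4,5], [4,6]
  2-simplices (8): [1,3,5], [1,3,6], [1,4,5], [1,4,6], [2,3,5], [2,3,6], [2,4,5], [2,4,6]

so the chain groups are C_0 ≅ Z^6, C_1 ≅ Z^12, C_2 ≅ Z^8.

∂_1: C_1 → C_0 is given by ∂[p,q] = [q] − [p]. For instance
  ∂[1,5] = [5] − [1].
This gives a 6×12 integer matrix of rank 5; reducing to Smith normal form yields diagonal entries (1,1,1,1,1).

The boundary map ∂_2: C_2 → C_1 acts by ∂[p,q,r] = [q,r] − [p,r] + [p,q]. For instance
  ∂[1,3,6] = [3,6] − [1,6] + [1,3],
  ∂[2,4,6] = [4,6] − [2,6] + [2,4].
The 12×8 boundary matrix has rank 7 and Smith normal form diag(1,1,1,1,1,1,1).

From H_k ≅ ker(∂_k) / im(∂_{k+1}) we obtain:

  H_0: rank C_0 − rank ∂_1 = 6 − 5 = 1, and the invariant factors of ∂_1 are all 1, so H_0 = Z.
  H_1: rank ker ∂_1 − rank ∂_2 = (12 − 5) − 7 = 0, and the invariant factors of ∂_2 are all 1, so H_1 = 0.
  H_2: rank ker ∂_2 − rank ∂_3 = (8 − 7) − 0 = 1, and there is no ∂_3, so H_2 = Z.

(K is a triangulation of the 2-sphere S^2.)

H_0 ≅ Z,  H_1 = 0,  H_2 ≅ Z.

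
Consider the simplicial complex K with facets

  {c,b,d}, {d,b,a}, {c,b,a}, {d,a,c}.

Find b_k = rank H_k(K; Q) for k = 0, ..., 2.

Fix the vertex order a < b < c < d and write every simplex with vertices in increasing order. Then dim K = 2 and the simplices of K are:

  0-simplices (4): a, b, c, d
  1-simplices (6): ab, ac, ad, bc, bd, cd
  2-simplices (4): abc, abd, acd, bcd

giving chain groups C_0 ≅ Z^4, C_1 ≅ Z^6, C_2 ≅ Z^4.

Boundary ∂_1: C_1 → C_0 maps an edge to its endpoints' difference, ∂[p,q] = q − p.
This gives a 4×6 integer matrix of rank 3; reducing to Smith normal form yields diagonal entries (1,1,1).

Boundary ∂_2: C_2 → C_1 sends each 2-simplex [p,q,r] to [q,r] − [p,r] + [p,q]. For instance
  ∂abc = bc − ac + ab,
  ∂acd = cd − ad + ac.
The 6×4 boundary matrix has rank 3 and Smith normal form diag(1,1,1).

Computing H_k = (kernel of ∂_k) / (image of ∂_{k+1}):

  H_0: rank C_0 − rank ∂_1 = 4 − 3 = 1, and the invariant factors of ∂_1 are all 1, so H_0 ≅ Z.
  H_1: rank ker ∂_1 − rank ∂_2 = (6 − 3) − 3 = 0, and the invariant factors of ∂_2 are all 1, so H_1 ≅ 0.
  H_2: rank ker ∂_2 − rank ∂_3 = (4 − 3) − 0 = 1, and there is no ∂_3, so H_2 ≅ Z.

(K is a triangulation of the 2-sphere S^2.)

Hence the Betti numbers are b_0 = 1, b_1 = 0, b_2 = 1.

b_0 = 1, b_1 = 0, b_2 = 1.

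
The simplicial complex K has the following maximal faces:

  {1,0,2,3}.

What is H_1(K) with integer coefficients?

H_1 ≅ 0.

Take the total order 0 < 1 < 2 < 3 on the vertex set. Then K (dimension 3) consists of the simplices:

  0-simplices (4): [0], [1], [2], [3]
  1-simplices (6): [0,1], [0,2], [0,3], [1,2], [1,3], [2,3]
  2-simplices (4): [0,1,2], [0,1,3], [0,2,3], [1,2,3]
  3-simplices (1): [0,1,2,3]

Hence C_0 ≅ Z^4, C_1 ≅ Z^6, C_2 ≅ Z^4, C_3 ≅ Z^1.

Boundary ∂_1: C_1 → C_0 sends each edge [p,q] (with p < q) to q − p.
This gives a 4×6 integer matrix of rank 3; reducing to Smith normal form yields diagonal entries (1,1,1).

The boundary map ∂_2: C_2 → C_1 maps a triangle to the signed sum of its edges. For instance
  ∂[1,2,3] = [2,3] − [1,3] + [1,2],
  ∂[0,1,2] = [1,2] − [0,2] + [0,1].
As a 6×4 matrix over Z this has rank 3, with invariant factors (1,1,1).

Boundary ∂_3: C_3 → C_2 sends each 3-simplex σ to the alternating sum Σ_i (−1)^i (σ with its i-th vertex removed). For instance
  ∂[0,1,2,3] = [1,2,3] − [0,2,3] + [0,1,3] − [0,1,2].
As a 4×1 matrix over Z this has rank 1, with invariant factors (1).

Reading off H_k = ker ∂_k / im ∂_{k+1}:

  H_1: rank ker ∂_1 − rank ∂_2 = (6 − 3) − 3 = 0, and the invariant factors of ∂_2 are all 1, so H_1 = 0.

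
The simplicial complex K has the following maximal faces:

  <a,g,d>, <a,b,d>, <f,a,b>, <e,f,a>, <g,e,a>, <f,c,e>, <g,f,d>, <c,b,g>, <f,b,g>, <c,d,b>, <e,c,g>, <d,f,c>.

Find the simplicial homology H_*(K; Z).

H_0 ≅ Z,  H_1 ≅ Z/2,  H_2 = 0.

We work with the vertex ordering a < b < c < d < e < f < g. The simplices of K, each written with vertices in increasing order, are:

  0-simplices (7): a, b, c, d, e, f, g
  1-simplices (18): ab, ad, ae, af, ag, bc, bd, bf, bg, cd, ce, cf, cg, df, dg, ef, eg, fg
  2-simplices (12): abd, abf, adg, aef, aeg, bcd, bcg, bfg, cdf, cef, ceg, dfg

giving chain groups C_0 ≅ Z^7, C_1 ≅ Z^18, C_2 ≅ Z^12.

The boundary map ∂_1: C_1 → C_0 maps an edge to its endpoints' difference, ∂[p,q] = q − p.
As a 7×18 matrix over Z this has rank 6, with invariant factors (1,1,1,1,1,1).

Boundary ∂_2: C_2 → C_1 sends each 2-simplex [p,q,r] to [q,r] − [p,r] + [p,q]. For instance
  ∂bcd = cd − bd + bc,
  ∂abf = bf − af + ab.
As a 18×12 matrix over Z this has rank 12, with invariant factors (1,1,1,1,1,1,1,1,1,1,1,2).

Now H_k = ker ∂_k / im ∂_{k+1}, so:

  H_0: rank C_0 − rank ∂_1 = 7 − 6 = 1, and the invariant factors of ∂_1 are all 1, so H_0 ≅ Z.
  H_1: rank ker ∂_1 − rank ∂_2 = (18 − 6) − 12 = 0, and ∂_2 has invariant factor 2 > 1, so H_1 ≅ Z/2.
  H_2: rank ker ∂_2 − rank ∂_3 = (12 − 12) − 0 = 0, and there is no ∂_3, so H_2 ≅ 0.

As a check, the Euler characteristic is 7 − 18 + 12 = 1, which agrees with 1 − 0 + 0 = 1.
(K is a triangulation of the real projective plane RP^2.)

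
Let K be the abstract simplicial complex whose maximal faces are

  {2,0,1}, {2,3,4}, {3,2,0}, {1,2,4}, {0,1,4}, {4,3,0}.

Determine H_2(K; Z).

H_2 ≅ Z.

Fix the vertex order 0 < 1 < 2 < 3 < 4 and write every simplex with vertices in increasing order. Then dim K = 2 and the simplices of K are:

  0-simplices (5): [0], [1], [2], [3], [4]
  1-simplices (9): [0,1], [0,2], [0,3], [0,4], [1,2], [1,4], [2,3], [2,4], [3,4]
  2-simplices (6): [0,1,2], [0,1,4], [0,2,3], [0,3,4], [1,2,4], [2,3,4]

so the chain groups are C_0 ≅ Z^5, C_1 ≅ Z^9, C_2 ≅ Z^6.

Boundary ∂_1: C_1 → C_0 sends each edge [p,q] (with p < q) to q − p.
As a 5×9 matrix over Z this has rank 4, with invariant factors (1,1,1,1).

The boundary map ∂_2: C_2 → C_1 acts by ∂[p,q,r] = [q,r] − [p,r] + [p,q]. For instance
  ∂[0,1,4] = [1,4] − [0,4] + [0,1],
  ∂[0,3,4] = [3,4] − [0,4] + [0,3].
The 9×6 boundary matrix has rank 5 and Smith normal form diag(1,1,1,1,1).

Reading off H_k = ker ∂_k / im ∂_{k+1}:

  H_2: rank ker ∂_2 − rank ∂_3 = (6 − 5) − 0 = 1, and there is no ∂_3, so H_2 = Z.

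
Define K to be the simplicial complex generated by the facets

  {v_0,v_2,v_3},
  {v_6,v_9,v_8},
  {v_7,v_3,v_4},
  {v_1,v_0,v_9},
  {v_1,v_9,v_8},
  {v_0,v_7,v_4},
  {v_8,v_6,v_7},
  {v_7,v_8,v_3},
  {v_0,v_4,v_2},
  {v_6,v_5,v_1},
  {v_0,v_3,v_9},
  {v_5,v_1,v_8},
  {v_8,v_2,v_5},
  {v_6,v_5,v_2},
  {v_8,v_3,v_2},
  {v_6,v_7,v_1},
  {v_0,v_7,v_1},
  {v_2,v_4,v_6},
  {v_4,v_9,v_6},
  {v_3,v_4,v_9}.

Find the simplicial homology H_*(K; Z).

H_0 = Z,  H_1 = Z ⊕ Z/2,  H_2 = 0.

Order the vertices as v_0 < v_1 < v_2 < v_3 < v_4 < v_5 < v_6 < v_7 < v_8 < v_9. Listing each simplex with vertices in this order, K has dimension 2 with simplices:

  0-simplices (10): [v_0], [v_1], [v_2], [v_3], [v_4], [v_5], [v_6], [v_7], [v_8], [v_9]
  1-simplices (30): (30 of them)
  2-simplices (20): (20 of them)

giving chain groups C_0 ≅ Z^10, C_1 ≅ Z^30, C_2 ≅ Z^20.

Boundary ∂_1: C_1 → C_0 maps an edge to its endpoints' difference, ∂[p,q] = q − p. For instance
  ∂[v_5,v_8] = [v_8] − [v_5].
This gives a 10×30 integer matrix of rank 9; reducing to Smith normal form yields diagonal entries (1,1,1,1,1,1,1,1,1).

The boundary map ∂_2: C_2 → C_1 acts by ∂[p,q,r] = [q,r] − [p,r] + [p,q]. For instance
  ∂[v_0,v_2,v_4] = [v_2,v_4] − [v_0,v_4] + [v_0,v_2],
  ∂[v_2,v_5,v_8] = [v_5,v_8] − [v_2,v_8] + [v_2,v_5].
As a 30×20 matrix over Z this has rank 20, with invariant factors (1,1,1,1,1,1,1,1,1,1,1,1,1,1,1,1,1,1,1,2).

Reading off H_k = ker ∂_k / im ∂_{k+1}:

  H_0: rank C_0 − rank ∂_1 = 10 − 9 = 1, and the invariant factors of ∂_1 are all 1, so H_0 ≅ Z.
  H_1: rank ker ∂_1 − rank ∂_2 = (30 − 9) − 20 = 1, and ∂_2 has invariant factor 2 > 1, so H_1 ≅ Z ⊕ Z/2.
  H_2: rank ker ∂_2 − rank ∂_3 = (20 − 20) − 0 = 0, and there is no ∂_3, so H_2 ≅ 0.

(K is a triangulation of the Klein bottle.)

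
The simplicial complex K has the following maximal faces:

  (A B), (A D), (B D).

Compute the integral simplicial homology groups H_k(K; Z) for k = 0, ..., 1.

H_0 ≅ Z,  H_1 ≅ Z.

Fix the vertex order A < B < D and write every simplex with vertices in increasing order. Then dim K = 1 and the simplices of K are:

  0-simplices (3): A, B, D
  1-simplices (3): AB, AD, BD

so the chain groups are C_0 ≅ Z^3, C_1 ≅ Z^3.

The boundary map ∂_1: C_1 → C_0 sends each edge [p,q] (with p < q) to q − p. For instance
  ∂AB = B − A.
The resulting 3×3 matrix has rank 2, and its Smith normal form has invariant factors (1,1).

From H_k ≅ ker(∂_k) / im(∂_{k+1}) we obtain:

  H_0: rank C_0 − rank ∂_1 = 3 − 2 = 1, and the invariant factors of ∂_1 are all 1, so H_0 ≅ Z.
  H_1: rank ker ∂_1 − rank ∂_2 = (3 − 2) − 0 = 1, and there is no ∂_2, so H_1 ≅ Z.

(K is a triangulation of the circle S^1.)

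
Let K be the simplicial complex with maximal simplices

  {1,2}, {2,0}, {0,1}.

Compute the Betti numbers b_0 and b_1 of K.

Fix the vertex order 0 < 1 < 2 and write every simplex with vertices in increasing order. Then dim K = 1 and the simplices of K are:

  0-simplices (3): [0], [1], [2]
  1-simplices (3): [0,1], [0,2], [1,2]

so the chain groups are C_0 ≅ Z^3, C_1 ≅ Z^3.

∂_1: C_1 → C_0 maps an edge to its endpoints' difference, ∂[p,q] = q − p.
This gives a 3×3 integer matrix of rank 2; reducing to Smith normal form yields diagonal entries (1,1).

Now H_k = ker ∂_k / im ∂_{k+1}, so:

  H_0: rank C_0 − rank ∂_1 = 3 − 2 = 1, and the invariant factors of ∂_1 are all 1, so H_0 ≅ Z.
  H_1: rank ker ∂_1 − rank ∂_2 = (3 − 2) − 0 = 1, and there is no ∂_2, so H_1 ≅ Z.

(K is a triangulation of the circle S^1.)

Hence the Betti numbers are b_0 = 1, b_1 = 1.

b_0 = 1, b_1 = 1.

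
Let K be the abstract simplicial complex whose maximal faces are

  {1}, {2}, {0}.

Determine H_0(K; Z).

Fix the vertex order 0 < 1 < 2 and write every simplex with vertices in increasing order. Then dim K = 0 and the simplices of K are:

  0-simplices (3): [0], [1], [2]

Hence C_0 ≅ Z^3.

Reading off H_k = ker ∂_k / im ∂_{k+1}:

  H_0: rank C_0 − rank ∂_1 = 3 − 0 = 3, and there is no ∂_1, so H_0 ≅ Z^3.

(K is a triangulation of a set of 3 points.)

H_0 ≅ Z^3.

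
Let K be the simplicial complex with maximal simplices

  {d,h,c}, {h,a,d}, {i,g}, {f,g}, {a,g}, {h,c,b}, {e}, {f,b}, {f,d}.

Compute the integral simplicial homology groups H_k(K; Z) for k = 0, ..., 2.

H_0 = Z^2,  H_1 = Z^2,  H_2 = 0.

Fix the vertex order a < b < c < d < e < f < g < h < i and write every simplex with vertices in increasing order. Then dim K = 2 and the simplices of K are:

  0-simplices (9): a, b, c, d, e, f, g, h, i
  1-simplices (12): ad, ag, ah, bc, bf, bh, cd, ch, df, dh, fg, gi
  2-simplices (3): adh, bch, cdh

giving chain groups C_0 ≅ Z^9, C_1 ≅ Z^12, C_2 ≅ Z^3.

∂_1: C_1 → C_0 is given by ∂[p,q] = [q] − [p]. For instance
  ∂bf = f − b.
As a 9×12 matrix over Z this has rank 7, with invariant factors (1,1,1,1,1,1,1).

Boundary ∂_2: C_2 → C_1 sends each 2-simplex [p,q,r] to [q,r] − [p,r] + [p,q]. For instance
  ∂bch = ch − bh + bc,
  ∂adh = dh − ah + ad.
The 12×3 boundary matrix has rank 3 and Smith normal form diag(1,1,1).

Computing H_k = (kernel of ∂_k) / (image of ∂_{k+1}):

  H_0: rank C_0 − rank ∂_1 = 9 − 7 = 2, and the invariant factors of ∂_1 are all 1, so H_0 ≅ Z^2.
  H_1: rank ker ∂_1 − rank ∂_2 = (12 − 7) − 3 = 2, and the invariant factors of ∂_2 are all 1, so H_1 ≅ Z^2.
  H_2: rank ker ∂_2 − rank ∂_3 = (3 − 3) − 0 = 0, and there is no ∂_3, so H_2 ≅ 0.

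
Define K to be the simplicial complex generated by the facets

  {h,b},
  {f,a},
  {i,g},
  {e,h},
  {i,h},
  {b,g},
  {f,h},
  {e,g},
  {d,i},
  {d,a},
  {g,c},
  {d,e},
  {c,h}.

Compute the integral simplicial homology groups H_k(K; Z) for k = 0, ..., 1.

H_0 = Z,  H_1 = Z^5.

We work with the vertex ordering a < b < c < d < e < f < g < h < i. The simplices of K, each written with vertices in increasing order, are:

  0-simplices (9): a, b, c, d, e, f, g, h, i
  1-simplices (13): ad, af, bg, bh, cg, ch, de, di, eg, eh, fh, gi, hi

so the chain groups are C_0 ≅ Z^9, C_1 ≅ Z^13.

Boundary ∂_1: C_1 → C_0 maps an edge to its endpoints' difference, ∂[p,q] = q − p.
As a 9×13 matrix over Z this has rank 8, with invariant factors (1,1,1,1,1,1,1,1).

Now H_k = ker ∂_k / im ∂_{k+1}, so:

  H_0: rank C_0 − rank ∂_1 = 9 − 8 = 1, and the invariant factors of ∂_1 are all 1, so H_0 ≅ Z.
  H_1: rank ker ∂_1 − rank ∂_2 = (13 − 8) − 0 = 5, and there is no ∂_2, so H_1 ≅ Z^5.

As a check, the Euler characteristic is 9 − 13 = -4, which agrees with 1 − 5 = -4.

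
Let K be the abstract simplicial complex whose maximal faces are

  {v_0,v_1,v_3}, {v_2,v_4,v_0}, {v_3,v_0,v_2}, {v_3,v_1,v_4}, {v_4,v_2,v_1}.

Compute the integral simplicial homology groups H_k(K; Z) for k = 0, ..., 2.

We work with the vertex ordering v_0 < v_1 < v_2 < v_3 < v_4. The simplices of K, each written with vertices in increasing order, are:

  0-simplices (5): [v_0], [v_1], [v_2], [v_3], [v_4]
  1-simplices (10): [v_0,v_1], [v_0,v_2], [v_0,v_3], [v_0,v_4], [v_1,v_2], [v_1,v_3], [v_1,v_4], [v_2,v_3], [v_2,v_4], [v_3,v_4]
  2-simplices (5): [v_0,v_1,v_3], [v_0,v_2,v_3], [v_0,v_2,v_4], [v_1,v_2,v_4], [v_1,v_3,v_4]

so the chain groups are C_0 ≅ Z^5, C_1 ≅ Z^10, C_2 ≅ Z^5.

The boundary map ∂_1: C_1 → C_0 is given by ∂[p,q] = [q] − [p]. For instance
  ∂[v_3,v_4] = [v_4] − [v_3].
As a 5×10 matrix over Z this has rank 4, with invariant factors (1,1,1,1).

∂_2: C_2 → C_1 acts by ∂[p,q,r] = [q,r] − [p,r] + [p,q]. For instance
  ∂[v_0,v_1,v_3] = [v_1,v_3] − [v_0,v_3] + [v_0,v_1],
  ∂[v_0,v_2,v_4] = [v_2,v_4] − [v_0,v_4] + [v_0,v_2].
This gives a 10×5 integer matrix of rank 5; reducing to Smith normal form yields diagonal entries (1,1,1,1,1).

Reading off H_k = ker ∂_k / im ∂_{k+1}:

  H_0: rank C_0 − rank ∂_1 = 5 − 4 = 1, and the invariant factors of ∂_1 are all 1, so H_0 = Z.
  H_1: rank ker ∂_1 − rank ∂_2 = (10 − 4) − 5 = 1, and the invariant factors of ∂_2 are all 1, so H_1 = Z.
  H_2: rank ker ∂_2 − rank ∂_3 = (5 − 5) − 0 = 0, and there is no ∂_3, so H_2 = 0.

H_0 = Z,  H_1 = Z,  H_2 = 0.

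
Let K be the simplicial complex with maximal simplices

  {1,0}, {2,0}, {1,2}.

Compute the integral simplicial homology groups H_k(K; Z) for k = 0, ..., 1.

We work with the vertex ordering 0 < 1 < 2. The simplices of K, each written with vertices in increasing order, are:

  0-simplices (3): [0], [1], [2]
  1-simplices (3): [0,1], [0,2], [1,2]

giving chain groups C_0 ≅ Z^3, C_1 ≅ Z^3.

Boundary ∂_1: C_1 → C_0 maps an edge to its endpoints' difference, ∂[p,q] = q − p. For instance
  ∂[1,2] = [2] − [1].
The resulting 3×3 matrix has rank 2, and its Smith normal form has invariant factors (1,1).

Reading off H_k = ker ∂_k / im ∂_{k+1}:

  H_0: rank C_0 − rank ∂_1 = 3 − 2 = 1, and the invariant factors of ∂_1 are all 1, so H_0 = Z.
  H_1: rank ker ∂_1 − rank ∂_2 = (3 − 2) − 0 = 1, and there is no ∂_2, so H_1 = Z.

(K is a triangulation of the circle S^1.)

H_0 ≅ Z,  H_1 ≅ Z.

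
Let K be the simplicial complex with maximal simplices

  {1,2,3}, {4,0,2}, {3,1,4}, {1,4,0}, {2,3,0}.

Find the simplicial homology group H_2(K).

K has 5 vertices, 10 edges, 5 triangles.
rank ∂_2 = 5, rank ∂_3 = 0 ⇒ b_2 = 5 − 5 − 0 = 0. So H_2 = 0.

H_2 = 0.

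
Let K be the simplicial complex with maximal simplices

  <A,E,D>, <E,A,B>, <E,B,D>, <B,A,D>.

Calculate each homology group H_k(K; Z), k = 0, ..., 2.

Order the vertices as A < B < D < E. Listing each simplex with vertices in this order, K has dimension 2 with simplices:

  0-simplices (4): A, B, D, E
  1-simplices (6): AB, AD, AE, BD, BE, DE
  2-simplices (4): ABD, ABE, ADE, BDE

giving chain groups C_0 ≅ Z^4, C_1 ≅ Z^6, C_2 ≅ Z^4.

Boundary ∂_1: C_1 → C_0 maps an edge to its endpoints' difference, ∂[p,q] = q − p. For instance
  ∂BD = D − B.
This gives a 4×6 integer matrix of rank 3; reducing to Smith normal form yields diagonal entries (1,1,1).

∂_2: C_2 → C_1 acts by ∂[p,q,r] = [q,r] − [p,r] + [p,q]. For instance
  ∂ADE = DE − AE + AD,
  ∂ABE = BE − AE + AB.
This gives a 6×4 integer matrix of rank 3; reducing to Smith normal form yields diagonal entries (1,1,1).

Reading off H_k = ker ∂_k / im ∂_{k+1}:

  H_0: rank C_0 − rank ∂_1 = 4 − 3 = 1, and the invariant factors of ∂_1 are all 1, so H_0 ≅ Z.
  H_1: rank ker ∂_1 − rank ∂_2 = (6 − 3) − 3 = 0, and the invariant factors of ∂_2 are all 1, so H_1 ≅ 0.
  H_2: rank ker ∂_2 − rank ∂_3 = (4 − 3) − 0 = 1, and there is no ∂_3, so H_2 ≅ Z.

H_0 ≅ Z,  H_1 = 0,  H_2 ≅ Z.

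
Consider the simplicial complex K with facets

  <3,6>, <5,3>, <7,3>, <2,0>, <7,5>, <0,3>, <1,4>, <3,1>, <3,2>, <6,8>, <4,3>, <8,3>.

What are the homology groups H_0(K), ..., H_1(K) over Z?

Order the vertices as 0 < 1 < 2 < 3 < 4 < 5 < 6 < 7 < 8. Listing each simplex with vertices in this order, K has dimension 1 with simplices:

  0-simplices (9): [0], [1], [2], [3], [4], [5], [6], [7], [8]
  1-simplices (12): [0,2], [0,3], [1,3], [1,4], [2,3], [3,4], [3,5], [3,6], [3,7], [3,8], [5,7], [6,8]

so the chain groups are C_0 ≅ Z^9, C_1 ≅ Z^12.

Boundary ∂_1: C_1 → C_0 maps an edge to its endpoints' difference, ∂[p,q] = q − p. For instance
  ∂[1,3] = [3] − [1].
As a 9×12 matrix over Z this has rank 8, with invariant factors (1,1,1,1,1,1,1,1).

From H_k ≅ ker(∂_k) / im(∂_{k+1}) we obtain:

  H_0: rank C_0 − rank ∂_1 = 9 − 8 = 1, and the invariant factors of ∂_1 are all 1, so H_0 ≅ Z.
  H_1: rank ker ∂_1 − rank ∂_2 = (12 − 8) − 0 = 4, and there is no ∂_2, so H_1 ≅ Z^4.

(K is a triangulation of a wedge of 4 circles.)

H_0 = Z,  H_1 = Z^4.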